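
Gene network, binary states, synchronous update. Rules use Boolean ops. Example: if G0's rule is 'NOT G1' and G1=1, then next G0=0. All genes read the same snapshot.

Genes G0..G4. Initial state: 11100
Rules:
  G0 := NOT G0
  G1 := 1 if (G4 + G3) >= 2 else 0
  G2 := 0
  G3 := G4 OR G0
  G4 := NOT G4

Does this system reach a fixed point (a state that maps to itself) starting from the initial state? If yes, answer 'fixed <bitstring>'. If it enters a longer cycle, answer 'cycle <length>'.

Answer: cycle 2

Derivation:
Step 0: 11100
Step 1: G0=NOT G0=NOT 1=0 G1=(0+0>=2)=0 G2=0(const) G3=G4|G0=0|1=1 G4=NOT G4=NOT 0=1 -> 00011
Step 2: G0=NOT G0=NOT 0=1 G1=(1+1>=2)=1 G2=0(const) G3=G4|G0=1|0=1 G4=NOT G4=NOT 1=0 -> 11010
Step 3: G0=NOT G0=NOT 1=0 G1=(0+1>=2)=0 G2=0(const) G3=G4|G0=0|1=1 G4=NOT G4=NOT 0=1 -> 00011
Cycle of length 2 starting at step 1 -> no fixed point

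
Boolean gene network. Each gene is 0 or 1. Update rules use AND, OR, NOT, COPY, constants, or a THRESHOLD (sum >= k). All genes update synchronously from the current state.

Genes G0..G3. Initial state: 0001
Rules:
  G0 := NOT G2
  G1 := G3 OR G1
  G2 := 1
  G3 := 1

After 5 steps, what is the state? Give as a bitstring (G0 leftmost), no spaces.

Step 1: G0=NOT G2=NOT 0=1 G1=G3|G1=1|0=1 G2=1(const) G3=1(const) -> 1111
Step 2: G0=NOT G2=NOT 1=0 G1=G3|G1=1|1=1 G2=1(const) G3=1(const) -> 0111
Step 3: G0=NOT G2=NOT 1=0 G1=G3|G1=1|1=1 G2=1(const) G3=1(const) -> 0111
Step 4: G0=NOT G2=NOT 1=0 G1=G3|G1=1|1=1 G2=1(const) G3=1(const) -> 0111
Step 5: G0=NOT G2=NOT 1=0 G1=G3|G1=1|1=1 G2=1(const) G3=1(const) -> 0111

0111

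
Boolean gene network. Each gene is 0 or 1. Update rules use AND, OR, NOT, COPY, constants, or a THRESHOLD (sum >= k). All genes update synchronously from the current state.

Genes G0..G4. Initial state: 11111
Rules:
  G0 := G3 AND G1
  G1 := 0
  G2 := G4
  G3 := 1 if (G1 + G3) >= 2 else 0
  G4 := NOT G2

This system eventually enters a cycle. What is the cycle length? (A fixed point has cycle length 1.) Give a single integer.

Answer: 4

Derivation:
Step 0: 11111
Step 1: G0=G3&G1=1&1=1 G1=0(const) G2=G4=1 G3=(1+1>=2)=1 G4=NOT G2=NOT 1=0 -> 10110
Step 2: G0=G3&G1=1&0=0 G1=0(const) G2=G4=0 G3=(0+1>=2)=0 G4=NOT G2=NOT 1=0 -> 00000
Step 3: G0=G3&G1=0&0=0 G1=0(const) G2=G4=0 G3=(0+0>=2)=0 G4=NOT G2=NOT 0=1 -> 00001
Step 4: G0=G3&G1=0&0=0 G1=0(const) G2=G4=1 G3=(0+0>=2)=0 G4=NOT G2=NOT 0=1 -> 00101
Step 5: G0=G3&G1=0&0=0 G1=0(const) G2=G4=1 G3=(0+0>=2)=0 G4=NOT G2=NOT 1=0 -> 00100
Step 6: G0=G3&G1=0&0=0 G1=0(const) G2=G4=0 G3=(0+0>=2)=0 G4=NOT G2=NOT 1=0 -> 00000
State from step 6 equals state from step 2 -> cycle length 4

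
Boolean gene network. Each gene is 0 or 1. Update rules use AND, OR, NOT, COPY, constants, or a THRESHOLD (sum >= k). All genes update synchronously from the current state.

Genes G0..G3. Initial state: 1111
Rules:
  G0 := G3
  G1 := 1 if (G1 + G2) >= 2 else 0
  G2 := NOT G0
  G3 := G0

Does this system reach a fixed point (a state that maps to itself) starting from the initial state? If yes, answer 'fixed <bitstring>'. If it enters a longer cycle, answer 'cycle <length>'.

Answer: fixed 1001

Derivation:
Step 0: 1111
Step 1: G0=G3=1 G1=(1+1>=2)=1 G2=NOT G0=NOT 1=0 G3=G0=1 -> 1101
Step 2: G0=G3=1 G1=(1+0>=2)=0 G2=NOT G0=NOT 1=0 G3=G0=1 -> 1001
Step 3: G0=G3=1 G1=(0+0>=2)=0 G2=NOT G0=NOT 1=0 G3=G0=1 -> 1001
Fixed point reached at step 2: 1001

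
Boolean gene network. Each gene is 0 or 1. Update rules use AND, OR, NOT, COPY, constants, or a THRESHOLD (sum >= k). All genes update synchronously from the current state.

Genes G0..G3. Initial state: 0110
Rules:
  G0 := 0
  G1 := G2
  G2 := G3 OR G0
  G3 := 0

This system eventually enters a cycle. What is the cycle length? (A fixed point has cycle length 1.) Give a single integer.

Step 0: 0110
Step 1: G0=0(const) G1=G2=1 G2=G3|G0=0|0=0 G3=0(const) -> 0100
Step 2: G0=0(const) G1=G2=0 G2=G3|G0=0|0=0 G3=0(const) -> 0000
Step 3: G0=0(const) G1=G2=0 G2=G3|G0=0|0=0 G3=0(const) -> 0000
State from step 3 equals state from step 2 -> cycle length 1

Answer: 1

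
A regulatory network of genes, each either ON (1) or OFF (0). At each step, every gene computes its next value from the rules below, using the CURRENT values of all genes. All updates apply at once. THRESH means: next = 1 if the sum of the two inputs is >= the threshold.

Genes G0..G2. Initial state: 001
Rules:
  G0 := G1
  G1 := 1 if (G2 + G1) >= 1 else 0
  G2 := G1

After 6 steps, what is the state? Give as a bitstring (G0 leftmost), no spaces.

Step 1: G0=G1=0 G1=(1+0>=1)=1 G2=G1=0 -> 010
Step 2: G0=G1=1 G1=(0+1>=1)=1 G2=G1=1 -> 111
Step 3: G0=G1=1 G1=(1+1>=1)=1 G2=G1=1 -> 111
Step 4: G0=G1=1 G1=(1+1>=1)=1 G2=G1=1 -> 111
Step 5: G0=G1=1 G1=(1+1>=1)=1 G2=G1=1 -> 111
Step 6: G0=G1=1 G1=(1+1>=1)=1 G2=G1=1 -> 111

111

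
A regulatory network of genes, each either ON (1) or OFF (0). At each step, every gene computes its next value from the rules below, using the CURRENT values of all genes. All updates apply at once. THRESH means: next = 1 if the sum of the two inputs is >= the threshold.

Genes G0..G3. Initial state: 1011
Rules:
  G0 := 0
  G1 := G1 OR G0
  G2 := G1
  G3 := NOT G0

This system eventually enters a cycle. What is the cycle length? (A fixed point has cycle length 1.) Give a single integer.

Step 0: 1011
Step 1: G0=0(const) G1=G1|G0=0|1=1 G2=G1=0 G3=NOT G0=NOT 1=0 -> 0100
Step 2: G0=0(const) G1=G1|G0=1|0=1 G2=G1=1 G3=NOT G0=NOT 0=1 -> 0111
Step 3: G0=0(const) G1=G1|G0=1|0=1 G2=G1=1 G3=NOT G0=NOT 0=1 -> 0111
State from step 3 equals state from step 2 -> cycle length 1

Answer: 1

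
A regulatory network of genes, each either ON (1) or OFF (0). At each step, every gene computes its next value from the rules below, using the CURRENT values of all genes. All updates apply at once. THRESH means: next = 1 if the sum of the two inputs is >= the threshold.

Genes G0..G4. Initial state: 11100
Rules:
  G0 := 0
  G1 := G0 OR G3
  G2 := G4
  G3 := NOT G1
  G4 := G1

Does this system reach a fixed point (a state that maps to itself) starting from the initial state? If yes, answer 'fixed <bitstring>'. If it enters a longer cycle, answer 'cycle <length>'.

Answer: cycle 4

Derivation:
Step 0: 11100
Step 1: G0=0(const) G1=G0|G3=1|0=1 G2=G4=0 G3=NOT G1=NOT 1=0 G4=G1=1 -> 01001
Step 2: G0=0(const) G1=G0|G3=0|0=0 G2=G4=1 G3=NOT G1=NOT 1=0 G4=G1=1 -> 00101
Step 3: G0=0(const) G1=G0|G3=0|0=0 G2=G4=1 G3=NOT G1=NOT 0=1 G4=G1=0 -> 00110
Step 4: G0=0(const) G1=G0|G3=0|1=1 G2=G4=0 G3=NOT G1=NOT 0=1 G4=G1=0 -> 01010
Step 5: G0=0(const) G1=G0|G3=0|1=1 G2=G4=0 G3=NOT G1=NOT 1=0 G4=G1=1 -> 01001
Cycle of length 4 starting at step 1 -> no fixed point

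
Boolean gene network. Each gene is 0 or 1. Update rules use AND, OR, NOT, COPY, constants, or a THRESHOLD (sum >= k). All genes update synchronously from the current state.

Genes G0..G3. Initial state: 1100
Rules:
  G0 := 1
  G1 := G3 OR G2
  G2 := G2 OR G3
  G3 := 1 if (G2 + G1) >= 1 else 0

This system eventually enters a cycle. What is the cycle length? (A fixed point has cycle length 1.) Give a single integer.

Answer: 1

Derivation:
Step 0: 1100
Step 1: G0=1(const) G1=G3|G2=0|0=0 G2=G2|G3=0|0=0 G3=(0+1>=1)=1 -> 1001
Step 2: G0=1(const) G1=G3|G2=1|0=1 G2=G2|G3=0|1=1 G3=(0+0>=1)=0 -> 1110
Step 3: G0=1(const) G1=G3|G2=0|1=1 G2=G2|G3=1|0=1 G3=(1+1>=1)=1 -> 1111
Step 4: G0=1(const) G1=G3|G2=1|1=1 G2=G2|G3=1|1=1 G3=(1+1>=1)=1 -> 1111
State from step 4 equals state from step 3 -> cycle length 1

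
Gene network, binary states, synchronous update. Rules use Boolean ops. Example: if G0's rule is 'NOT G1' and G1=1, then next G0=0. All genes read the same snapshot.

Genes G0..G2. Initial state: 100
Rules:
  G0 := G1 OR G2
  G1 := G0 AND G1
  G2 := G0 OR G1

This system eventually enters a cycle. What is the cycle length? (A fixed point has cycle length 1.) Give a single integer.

Step 0: 100
Step 1: G0=G1|G2=0|0=0 G1=G0&G1=1&0=0 G2=G0|G1=1|0=1 -> 001
Step 2: G0=G1|G2=0|1=1 G1=G0&G1=0&0=0 G2=G0|G1=0|0=0 -> 100
State from step 2 equals state from step 0 -> cycle length 2

Answer: 2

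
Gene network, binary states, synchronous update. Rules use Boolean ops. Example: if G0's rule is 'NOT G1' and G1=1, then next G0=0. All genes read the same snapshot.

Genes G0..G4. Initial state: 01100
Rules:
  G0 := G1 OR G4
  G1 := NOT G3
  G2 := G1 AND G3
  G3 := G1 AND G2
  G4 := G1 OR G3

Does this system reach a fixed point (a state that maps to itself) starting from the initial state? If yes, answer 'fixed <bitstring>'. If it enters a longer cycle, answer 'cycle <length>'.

Step 0: 01100
Step 1: G0=G1|G4=1|0=1 G1=NOT G3=NOT 0=1 G2=G1&G3=1&0=0 G3=G1&G2=1&1=1 G4=G1|G3=1|0=1 -> 11011
Step 2: G0=G1|G4=1|1=1 G1=NOT G3=NOT 1=0 G2=G1&G3=1&1=1 G3=G1&G2=1&0=0 G4=G1|G3=1|1=1 -> 10101
Step 3: G0=G1|G4=0|1=1 G1=NOT G3=NOT 0=1 G2=G1&G3=0&0=0 G3=G1&G2=0&1=0 G4=G1|G3=0|0=0 -> 11000
Step 4: G0=G1|G4=1|0=1 G1=NOT G3=NOT 0=1 G2=G1&G3=1&0=0 G3=G1&G2=1&0=0 G4=G1|G3=1|0=1 -> 11001
Step 5: G0=G1|G4=1|1=1 G1=NOT G3=NOT 0=1 G2=G1&G3=1&0=0 G3=G1&G2=1&0=0 G4=G1|G3=1|0=1 -> 11001
Fixed point reached at step 4: 11001

Answer: fixed 11001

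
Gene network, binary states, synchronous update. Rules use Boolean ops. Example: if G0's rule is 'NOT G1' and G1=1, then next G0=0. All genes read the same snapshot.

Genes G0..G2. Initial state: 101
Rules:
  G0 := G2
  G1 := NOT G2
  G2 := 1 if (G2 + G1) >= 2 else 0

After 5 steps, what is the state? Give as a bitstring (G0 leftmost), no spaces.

Step 1: G0=G2=1 G1=NOT G2=NOT 1=0 G2=(1+0>=2)=0 -> 100
Step 2: G0=G2=0 G1=NOT G2=NOT 0=1 G2=(0+0>=2)=0 -> 010
Step 3: G0=G2=0 G1=NOT G2=NOT 0=1 G2=(0+1>=2)=0 -> 010
Step 4: G0=G2=0 G1=NOT G2=NOT 0=1 G2=(0+1>=2)=0 -> 010
Step 5: G0=G2=0 G1=NOT G2=NOT 0=1 G2=(0+1>=2)=0 -> 010

010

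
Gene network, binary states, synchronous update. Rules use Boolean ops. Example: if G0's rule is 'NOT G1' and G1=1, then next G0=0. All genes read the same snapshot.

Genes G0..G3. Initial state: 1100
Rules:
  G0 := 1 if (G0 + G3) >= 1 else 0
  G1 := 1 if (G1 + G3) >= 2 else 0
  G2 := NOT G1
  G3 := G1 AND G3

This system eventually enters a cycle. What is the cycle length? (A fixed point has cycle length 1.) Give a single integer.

Answer: 1

Derivation:
Step 0: 1100
Step 1: G0=(1+0>=1)=1 G1=(1+0>=2)=0 G2=NOT G1=NOT 1=0 G3=G1&G3=1&0=0 -> 1000
Step 2: G0=(1+0>=1)=1 G1=(0+0>=2)=0 G2=NOT G1=NOT 0=1 G3=G1&G3=0&0=0 -> 1010
Step 3: G0=(1+0>=1)=1 G1=(0+0>=2)=0 G2=NOT G1=NOT 0=1 G3=G1&G3=0&0=0 -> 1010
State from step 3 equals state from step 2 -> cycle length 1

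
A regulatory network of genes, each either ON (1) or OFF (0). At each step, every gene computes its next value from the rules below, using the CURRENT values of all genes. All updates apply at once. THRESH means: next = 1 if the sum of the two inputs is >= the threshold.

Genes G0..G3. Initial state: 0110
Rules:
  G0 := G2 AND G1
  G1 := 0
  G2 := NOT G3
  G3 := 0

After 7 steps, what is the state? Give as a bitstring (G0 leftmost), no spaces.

Step 1: G0=G2&G1=1&1=1 G1=0(const) G2=NOT G3=NOT 0=1 G3=0(const) -> 1010
Step 2: G0=G2&G1=1&0=0 G1=0(const) G2=NOT G3=NOT 0=1 G3=0(const) -> 0010
Step 3: G0=G2&G1=1&0=0 G1=0(const) G2=NOT G3=NOT 0=1 G3=0(const) -> 0010
Step 4: G0=G2&G1=1&0=0 G1=0(const) G2=NOT G3=NOT 0=1 G3=0(const) -> 0010
Step 5: G0=G2&G1=1&0=0 G1=0(const) G2=NOT G3=NOT 0=1 G3=0(const) -> 0010
Step 6: G0=G2&G1=1&0=0 G1=0(const) G2=NOT G3=NOT 0=1 G3=0(const) -> 0010
Step 7: G0=G2&G1=1&0=0 G1=0(const) G2=NOT G3=NOT 0=1 G3=0(const) -> 0010

0010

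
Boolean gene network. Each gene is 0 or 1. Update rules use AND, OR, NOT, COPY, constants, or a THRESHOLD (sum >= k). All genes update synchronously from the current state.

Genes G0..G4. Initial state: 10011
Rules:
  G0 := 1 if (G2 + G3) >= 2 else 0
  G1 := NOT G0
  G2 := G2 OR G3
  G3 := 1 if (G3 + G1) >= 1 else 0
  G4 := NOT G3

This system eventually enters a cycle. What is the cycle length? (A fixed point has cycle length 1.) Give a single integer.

Step 0: 10011
Step 1: G0=(0+1>=2)=0 G1=NOT G0=NOT 1=0 G2=G2|G3=0|1=1 G3=(1+0>=1)=1 G4=NOT G3=NOT 1=0 -> 00110
Step 2: G0=(1+1>=2)=1 G1=NOT G0=NOT 0=1 G2=G2|G3=1|1=1 G3=(1+0>=1)=1 G4=NOT G3=NOT 1=0 -> 11110
Step 3: G0=(1+1>=2)=1 G1=NOT G0=NOT 1=0 G2=G2|G3=1|1=1 G3=(1+1>=1)=1 G4=NOT G3=NOT 1=0 -> 10110
Step 4: G0=(1+1>=2)=1 G1=NOT G0=NOT 1=0 G2=G2|G3=1|1=1 G3=(1+0>=1)=1 G4=NOT G3=NOT 1=0 -> 10110
State from step 4 equals state from step 3 -> cycle length 1

Answer: 1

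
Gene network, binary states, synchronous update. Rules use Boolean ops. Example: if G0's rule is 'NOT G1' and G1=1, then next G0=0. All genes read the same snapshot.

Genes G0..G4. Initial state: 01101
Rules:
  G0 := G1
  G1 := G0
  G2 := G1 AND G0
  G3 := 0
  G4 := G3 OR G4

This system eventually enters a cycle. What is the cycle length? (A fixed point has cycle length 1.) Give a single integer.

Step 0: 01101
Step 1: G0=G1=1 G1=G0=0 G2=G1&G0=1&0=0 G3=0(const) G4=G3|G4=0|1=1 -> 10001
Step 2: G0=G1=0 G1=G0=1 G2=G1&G0=0&1=0 G3=0(const) G4=G3|G4=0|1=1 -> 01001
Step 3: G0=G1=1 G1=G0=0 G2=G1&G0=1&0=0 G3=0(const) G4=G3|G4=0|1=1 -> 10001
State from step 3 equals state from step 1 -> cycle length 2

Answer: 2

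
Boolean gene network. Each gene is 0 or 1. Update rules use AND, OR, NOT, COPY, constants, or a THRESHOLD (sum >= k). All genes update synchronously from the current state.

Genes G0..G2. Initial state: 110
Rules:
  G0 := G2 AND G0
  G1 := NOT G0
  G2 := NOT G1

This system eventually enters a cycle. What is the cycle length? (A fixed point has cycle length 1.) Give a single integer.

Answer: 1

Derivation:
Step 0: 110
Step 1: G0=G2&G0=0&1=0 G1=NOT G0=NOT 1=0 G2=NOT G1=NOT 1=0 -> 000
Step 2: G0=G2&G0=0&0=0 G1=NOT G0=NOT 0=1 G2=NOT G1=NOT 0=1 -> 011
Step 3: G0=G2&G0=1&0=0 G1=NOT G0=NOT 0=1 G2=NOT G1=NOT 1=0 -> 010
Step 4: G0=G2&G0=0&0=0 G1=NOT G0=NOT 0=1 G2=NOT G1=NOT 1=0 -> 010
State from step 4 equals state from step 3 -> cycle length 1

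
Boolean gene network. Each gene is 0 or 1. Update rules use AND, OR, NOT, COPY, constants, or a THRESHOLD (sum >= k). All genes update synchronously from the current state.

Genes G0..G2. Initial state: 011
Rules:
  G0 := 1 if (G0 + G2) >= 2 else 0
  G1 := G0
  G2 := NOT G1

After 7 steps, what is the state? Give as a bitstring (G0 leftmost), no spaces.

Step 1: G0=(0+1>=2)=0 G1=G0=0 G2=NOT G1=NOT 1=0 -> 000
Step 2: G0=(0+0>=2)=0 G1=G0=0 G2=NOT G1=NOT 0=1 -> 001
Step 3: G0=(0+1>=2)=0 G1=G0=0 G2=NOT G1=NOT 0=1 -> 001
Step 4: G0=(0+1>=2)=0 G1=G0=0 G2=NOT G1=NOT 0=1 -> 001
Step 5: G0=(0+1>=2)=0 G1=G0=0 G2=NOT G1=NOT 0=1 -> 001
Step 6: G0=(0+1>=2)=0 G1=G0=0 G2=NOT G1=NOT 0=1 -> 001
Step 7: G0=(0+1>=2)=0 G1=G0=0 G2=NOT G1=NOT 0=1 -> 001

001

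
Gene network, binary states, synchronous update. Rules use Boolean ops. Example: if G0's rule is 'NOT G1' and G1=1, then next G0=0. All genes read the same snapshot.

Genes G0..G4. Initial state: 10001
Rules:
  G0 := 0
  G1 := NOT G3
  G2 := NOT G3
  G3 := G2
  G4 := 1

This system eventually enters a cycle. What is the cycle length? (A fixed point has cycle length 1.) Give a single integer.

Answer: 4

Derivation:
Step 0: 10001
Step 1: G0=0(const) G1=NOT G3=NOT 0=1 G2=NOT G3=NOT 0=1 G3=G2=0 G4=1(const) -> 01101
Step 2: G0=0(const) G1=NOT G3=NOT 0=1 G2=NOT G3=NOT 0=1 G3=G2=1 G4=1(const) -> 01111
Step 3: G0=0(const) G1=NOT G3=NOT 1=0 G2=NOT G3=NOT 1=0 G3=G2=1 G4=1(const) -> 00011
Step 4: G0=0(const) G1=NOT G3=NOT 1=0 G2=NOT G3=NOT 1=0 G3=G2=0 G4=1(const) -> 00001
Step 5: G0=0(const) G1=NOT G3=NOT 0=1 G2=NOT G3=NOT 0=1 G3=G2=0 G4=1(const) -> 01101
State from step 5 equals state from step 1 -> cycle length 4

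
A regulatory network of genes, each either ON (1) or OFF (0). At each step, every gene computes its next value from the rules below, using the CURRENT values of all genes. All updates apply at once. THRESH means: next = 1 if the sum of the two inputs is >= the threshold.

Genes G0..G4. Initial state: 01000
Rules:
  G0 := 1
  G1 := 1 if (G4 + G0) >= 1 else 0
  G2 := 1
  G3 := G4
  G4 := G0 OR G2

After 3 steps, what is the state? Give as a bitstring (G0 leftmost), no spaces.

Step 1: G0=1(const) G1=(0+0>=1)=0 G2=1(const) G3=G4=0 G4=G0|G2=0|0=0 -> 10100
Step 2: G0=1(const) G1=(0+1>=1)=1 G2=1(const) G3=G4=0 G4=G0|G2=1|1=1 -> 11101
Step 3: G0=1(const) G1=(1+1>=1)=1 G2=1(const) G3=G4=1 G4=G0|G2=1|1=1 -> 11111

11111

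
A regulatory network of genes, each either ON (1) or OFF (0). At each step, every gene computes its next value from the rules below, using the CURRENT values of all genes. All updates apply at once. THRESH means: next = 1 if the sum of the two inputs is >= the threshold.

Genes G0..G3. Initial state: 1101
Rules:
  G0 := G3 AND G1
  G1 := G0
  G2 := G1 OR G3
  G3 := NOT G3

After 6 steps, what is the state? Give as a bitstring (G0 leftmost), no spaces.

Step 1: G0=G3&G1=1&1=1 G1=G0=1 G2=G1|G3=1|1=1 G3=NOT G3=NOT 1=0 -> 1110
Step 2: G0=G3&G1=0&1=0 G1=G0=1 G2=G1|G3=1|0=1 G3=NOT G3=NOT 0=1 -> 0111
Step 3: G0=G3&G1=1&1=1 G1=G0=0 G2=G1|G3=1|1=1 G3=NOT G3=NOT 1=0 -> 1010
Step 4: G0=G3&G1=0&0=0 G1=G0=1 G2=G1|G3=0|0=0 G3=NOT G3=NOT 0=1 -> 0101
Step 5: G0=G3&G1=1&1=1 G1=G0=0 G2=G1|G3=1|1=1 G3=NOT G3=NOT 1=0 -> 1010
Step 6: G0=G3&G1=0&0=0 G1=G0=1 G2=G1|G3=0|0=0 G3=NOT G3=NOT 0=1 -> 0101

0101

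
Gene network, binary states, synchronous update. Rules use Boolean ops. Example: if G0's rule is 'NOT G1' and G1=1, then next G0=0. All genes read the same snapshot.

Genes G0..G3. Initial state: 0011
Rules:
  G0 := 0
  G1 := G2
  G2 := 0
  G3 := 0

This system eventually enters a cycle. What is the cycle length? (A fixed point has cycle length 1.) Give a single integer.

Step 0: 0011
Step 1: G0=0(const) G1=G2=1 G2=0(const) G3=0(const) -> 0100
Step 2: G0=0(const) G1=G2=0 G2=0(const) G3=0(const) -> 0000
Step 3: G0=0(const) G1=G2=0 G2=0(const) G3=0(const) -> 0000
State from step 3 equals state from step 2 -> cycle length 1

Answer: 1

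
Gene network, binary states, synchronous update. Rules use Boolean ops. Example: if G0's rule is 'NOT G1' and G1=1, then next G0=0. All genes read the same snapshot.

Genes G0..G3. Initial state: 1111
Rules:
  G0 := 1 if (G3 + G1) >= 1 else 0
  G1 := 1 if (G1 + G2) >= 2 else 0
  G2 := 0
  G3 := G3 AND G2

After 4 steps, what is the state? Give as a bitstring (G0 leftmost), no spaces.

Step 1: G0=(1+1>=1)=1 G1=(1+1>=2)=1 G2=0(const) G3=G3&G2=1&1=1 -> 1101
Step 2: G0=(1+1>=1)=1 G1=(1+0>=2)=0 G2=0(const) G3=G3&G2=1&0=0 -> 1000
Step 3: G0=(0+0>=1)=0 G1=(0+0>=2)=0 G2=0(const) G3=G3&G2=0&0=0 -> 0000
Step 4: G0=(0+0>=1)=0 G1=(0+0>=2)=0 G2=0(const) G3=G3&G2=0&0=0 -> 0000

0000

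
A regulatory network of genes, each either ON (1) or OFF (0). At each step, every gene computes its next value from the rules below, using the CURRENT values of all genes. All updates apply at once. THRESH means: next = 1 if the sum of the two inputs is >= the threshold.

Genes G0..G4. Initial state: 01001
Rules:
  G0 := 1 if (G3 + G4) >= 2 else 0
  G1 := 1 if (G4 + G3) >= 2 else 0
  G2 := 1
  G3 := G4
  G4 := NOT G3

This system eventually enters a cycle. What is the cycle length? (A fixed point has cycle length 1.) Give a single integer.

Step 0: 01001
Step 1: G0=(0+1>=2)=0 G1=(1+0>=2)=0 G2=1(const) G3=G4=1 G4=NOT G3=NOT 0=1 -> 00111
Step 2: G0=(1+1>=2)=1 G1=(1+1>=2)=1 G2=1(const) G3=G4=1 G4=NOT G3=NOT 1=0 -> 11110
Step 3: G0=(1+0>=2)=0 G1=(0+1>=2)=0 G2=1(const) G3=G4=0 G4=NOT G3=NOT 1=0 -> 00100
Step 4: G0=(0+0>=2)=0 G1=(0+0>=2)=0 G2=1(const) G3=G4=0 G4=NOT G3=NOT 0=1 -> 00101
Step 5: G0=(0+1>=2)=0 G1=(1+0>=2)=0 G2=1(const) G3=G4=1 G4=NOT G3=NOT 0=1 -> 00111
State from step 5 equals state from step 1 -> cycle length 4

Answer: 4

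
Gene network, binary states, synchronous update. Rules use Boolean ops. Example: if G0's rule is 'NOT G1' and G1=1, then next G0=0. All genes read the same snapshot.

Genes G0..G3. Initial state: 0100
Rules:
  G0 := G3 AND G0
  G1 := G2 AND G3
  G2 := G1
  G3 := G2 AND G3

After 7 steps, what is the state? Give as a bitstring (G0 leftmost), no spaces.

Step 1: G0=G3&G0=0&0=0 G1=G2&G3=0&0=0 G2=G1=1 G3=G2&G3=0&0=0 -> 0010
Step 2: G0=G3&G0=0&0=0 G1=G2&G3=1&0=0 G2=G1=0 G3=G2&G3=1&0=0 -> 0000
Step 3: G0=G3&G0=0&0=0 G1=G2&G3=0&0=0 G2=G1=0 G3=G2&G3=0&0=0 -> 0000
Step 4: G0=G3&G0=0&0=0 G1=G2&G3=0&0=0 G2=G1=0 G3=G2&G3=0&0=0 -> 0000
Step 5: G0=G3&G0=0&0=0 G1=G2&G3=0&0=0 G2=G1=0 G3=G2&G3=0&0=0 -> 0000
Step 6: G0=G3&G0=0&0=0 G1=G2&G3=0&0=0 G2=G1=0 G3=G2&G3=0&0=0 -> 0000
Step 7: G0=G3&G0=0&0=0 G1=G2&G3=0&0=0 G2=G1=0 G3=G2&G3=0&0=0 -> 0000

0000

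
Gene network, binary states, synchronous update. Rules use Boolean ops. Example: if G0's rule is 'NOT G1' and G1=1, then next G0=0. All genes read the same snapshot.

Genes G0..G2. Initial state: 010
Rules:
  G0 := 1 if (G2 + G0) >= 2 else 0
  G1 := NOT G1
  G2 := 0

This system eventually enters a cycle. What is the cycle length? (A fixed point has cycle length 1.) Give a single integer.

Answer: 2

Derivation:
Step 0: 010
Step 1: G0=(0+0>=2)=0 G1=NOT G1=NOT 1=0 G2=0(const) -> 000
Step 2: G0=(0+0>=2)=0 G1=NOT G1=NOT 0=1 G2=0(const) -> 010
State from step 2 equals state from step 0 -> cycle length 2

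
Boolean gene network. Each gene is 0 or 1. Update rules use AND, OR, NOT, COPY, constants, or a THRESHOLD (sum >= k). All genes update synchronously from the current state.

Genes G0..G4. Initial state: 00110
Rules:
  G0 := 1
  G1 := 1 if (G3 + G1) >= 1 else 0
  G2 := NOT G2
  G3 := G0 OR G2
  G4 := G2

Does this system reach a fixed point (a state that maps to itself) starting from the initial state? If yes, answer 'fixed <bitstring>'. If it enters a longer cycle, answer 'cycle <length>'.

Step 0: 00110
Step 1: G0=1(const) G1=(1+0>=1)=1 G2=NOT G2=NOT 1=0 G3=G0|G2=0|1=1 G4=G2=1 -> 11011
Step 2: G0=1(const) G1=(1+1>=1)=1 G2=NOT G2=NOT 0=1 G3=G0|G2=1|0=1 G4=G2=0 -> 11110
Step 3: G0=1(const) G1=(1+1>=1)=1 G2=NOT G2=NOT 1=0 G3=G0|G2=1|1=1 G4=G2=1 -> 11011
Cycle of length 2 starting at step 1 -> no fixed point

Answer: cycle 2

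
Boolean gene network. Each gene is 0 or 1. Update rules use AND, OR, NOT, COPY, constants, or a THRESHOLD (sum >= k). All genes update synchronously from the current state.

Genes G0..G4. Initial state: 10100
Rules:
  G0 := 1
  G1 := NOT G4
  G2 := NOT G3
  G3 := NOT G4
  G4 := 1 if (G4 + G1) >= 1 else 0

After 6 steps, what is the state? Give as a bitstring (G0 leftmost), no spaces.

Step 1: G0=1(const) G1=NOT G4=NOT 0=1 G2=NOT G3=NOT 0=1 G3=NOT G4=NOT 0=1 G4=(0+0>=1)=0 -> 11110
Step 2: G0=1(const) G1=NOT G4=NOT 0=1 G2=NOT G3=NOT 1=0 G3=NOT G4=NOT 0=1 G4=(0+1>=1)=1 -> 11011
Step 3: G0=1(const) G1=NOT G4=NOT 1=0 G2=NOT G3=NOT 1=0 G3=NOT G4=NOT 1=0 G4=(1+1>=1)=1 -> 10001
Step 4: G0=1(const) G1=NOT G4=NOT 1=0 G2=NOT G3=NOT 0=1 G3=NOT G4=NOT 1=0 G4=(1+0>=1)=1 -> 10101
Step 5: G0=1(const) G1=NOT G4=NOT 1=0 G2=NOT G3=NOT 0=1 G3=NOT G4=NOT 1=0 G4=(1+0>=1)=1 -> 10101
Step 6: G0=1(const) G1=NOT G4=NOT 1=0 G2=NOT G3=NOT 0=1 G3=NOT G4=NOT 1=0 G4=(1+0>=1)=1 -> 10101

10101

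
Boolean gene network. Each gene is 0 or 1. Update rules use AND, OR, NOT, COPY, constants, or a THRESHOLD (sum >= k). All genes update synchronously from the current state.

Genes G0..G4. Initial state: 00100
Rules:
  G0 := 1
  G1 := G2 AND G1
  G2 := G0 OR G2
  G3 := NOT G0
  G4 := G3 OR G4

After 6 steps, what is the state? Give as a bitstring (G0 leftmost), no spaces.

Step 1: G0=1(const) G1=G2&G1=1&0=0 G2=G0|G2=0|1=1 G3=NOT G0=NOT 0=1 G4=G3|G4=0|0=0 -> 10110
Step 2: G0=1(const) G1=G2&G1=1&0=0 G2=G0|G2=1|1=1 G3=NOT G0=NOT 1=0 G4=G3|G4=1|0=1 -> 10101
Step 3: G0=1(const) G1=G2&G1=1&0=0 G2=G0|G2=1|1=1 G3=NOT G0=NOT 1=0 G4=G3|G4=0|1=1 -> 10101
Step 4: G0=1(const) G1=G2&G1=1&0=0 G2=G0|G2=1|1=1 G3=NOT G0=NOT 1=0 G4=G3|G4=0|1=1 -> 10101
Step 5: G0=1(const) G1=G2&G1=1&0=0 G2=G0|G2=1|1=1 G3=NOT G0=NOT 1=0 G4=G3|G4=0|1=1 -> 10101
Step 6: G0=1(const) G1=G2&G1=1&0=0 G2=G0|G2=1|1=1 G3=NOT G0=NOT 1=0 G4=G3|G4=0|1=1 -> 10101

10101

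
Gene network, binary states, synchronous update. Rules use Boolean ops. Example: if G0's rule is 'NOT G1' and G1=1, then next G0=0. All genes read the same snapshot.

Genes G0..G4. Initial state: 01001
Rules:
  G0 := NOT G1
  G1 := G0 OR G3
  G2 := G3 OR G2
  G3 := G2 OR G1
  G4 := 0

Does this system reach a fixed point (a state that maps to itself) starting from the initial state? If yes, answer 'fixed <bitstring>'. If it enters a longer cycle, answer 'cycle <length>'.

Step 0: 01001
Step 1: G0=NOT G1=NOT 1=0 G1=G0|G3=0|0=0 G2=G3|G2=0|0=0 G3=G2|G1=0|1=1 G4=0(const) -> 00010
Step 2: G0=NOT G1=NOT 0=1 G1=G0|G3=0|1=1 G2=G3|G2=1|0=1 G3=G2|G1=0|0=0 G4=0(const) -> 11100
Step 3: G0=NOT G1=NOT 1=0 G1=G0|G3=1|0=1 G2=G3|G2=0|1=1 G3=G2|G1=1|1=1 G4=0(const) -> 01110
Step 4: G0=NOT G1=NOT 1=0 G1=G0|G3=0|1=1 G2=G3|G2=1|1=1 G3=G2|G1=1|1=1 G4=0(const) -> 01110
Fixed point reached at step 3: 01110

Answer: fixed 01110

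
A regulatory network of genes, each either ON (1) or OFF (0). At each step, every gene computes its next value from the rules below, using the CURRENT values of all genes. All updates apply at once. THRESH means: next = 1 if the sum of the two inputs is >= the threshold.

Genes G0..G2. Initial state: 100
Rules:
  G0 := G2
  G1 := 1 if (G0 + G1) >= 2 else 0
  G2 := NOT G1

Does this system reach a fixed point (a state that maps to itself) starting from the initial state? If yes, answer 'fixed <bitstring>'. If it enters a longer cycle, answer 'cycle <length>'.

Answer: fixed 101

Derivation:
Step 0: 100
Step 1: G0=G2=0 G1=(1+0>=2)=0 G2=NOT G1=NOT 0=1 -> 001
Step 2: G0=G2=1 G1=(0+0>=2)=0 G2=NOT G1=NOT 0=1 -> 101
Step 3: G0=G2=1 G1=(1+0>=2)=0 G2=NOT G1=NOT 0=1 -> 101
Fixed point reached at step 2: 101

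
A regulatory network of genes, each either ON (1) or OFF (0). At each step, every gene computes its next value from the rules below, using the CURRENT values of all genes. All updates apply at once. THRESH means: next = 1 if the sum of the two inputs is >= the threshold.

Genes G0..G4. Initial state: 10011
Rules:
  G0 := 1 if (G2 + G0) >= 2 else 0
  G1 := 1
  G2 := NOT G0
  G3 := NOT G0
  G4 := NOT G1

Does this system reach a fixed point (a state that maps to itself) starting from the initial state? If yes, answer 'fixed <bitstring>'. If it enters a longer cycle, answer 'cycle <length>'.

Answer: fixed 01110

Derivation:
Step 0: 10011
Step 1: G0=(0+1>=2)=0 G1=1(const) G2=NOT G0=NOT 1=0 G3=NOT G0=NOT 1=0 G4=NOT G1=NOT 0=1 -> 01001
Step 2: G0=(0+0>=2)=0 G1=1(const) G2=NOT G0=NOT 0=1 G3=NOT G0=NOT 0=1 G4=NOT G1=NOT 1=0 -> 01110
Step 3: G0=(1+0>=2)=0 G1=1(const) G2=NOT G0=NOT 0=1 G3=NOT G0=NOT 0=1 G4=NOT G1=NOT 1=0 -> 01110
Fixed point reached at step 2: 01110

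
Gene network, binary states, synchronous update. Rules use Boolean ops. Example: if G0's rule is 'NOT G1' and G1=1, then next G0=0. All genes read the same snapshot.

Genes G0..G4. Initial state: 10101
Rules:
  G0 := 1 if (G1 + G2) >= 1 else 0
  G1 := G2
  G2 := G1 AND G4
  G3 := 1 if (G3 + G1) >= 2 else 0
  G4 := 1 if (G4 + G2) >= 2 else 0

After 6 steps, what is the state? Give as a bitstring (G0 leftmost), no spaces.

Step 1: G0=(0+1>=1)=1 G1=G2=1 G2=G1&G4=0&1=0 G3=(0+0>=2)=0 G4=(1+1>=2)=1 -> 11001
Step 2: G0=(1+0>=1)=1 G1=G2=0 G2=G1&G4=1&1=1 G3=(0+1>=2)=0 G4=(1+0>=2)=0 -> 10100
Step 3: G0=(0+1>=1)=1 G1=G2=1 G2=G1&G4=0&0=0 G3=(0+0>=2)=0 G4=(0+1>=2)=0 -> 11000
Step 4: G0=(1+0>=1)=1 G1=G2=0 G2=G1&G4=1&0=0 G3=(0+1>=2)=0 G4=(0+0>=2)=0 -> 10000
Step 5: G0=(0+0>=1)=0 G1=G2=0 G2=G1&G4=0&0=0 G3=(0+0>=2)=0 G4=(0+0>=2)=0 -> 00000
Step 6: G0=(0+0>=1)=0 G1=G2=0 G2=G1&G4=0&0=0 G3=(0+0>=2)=0 G4=(0+0>=2)=0 -> 00000

00000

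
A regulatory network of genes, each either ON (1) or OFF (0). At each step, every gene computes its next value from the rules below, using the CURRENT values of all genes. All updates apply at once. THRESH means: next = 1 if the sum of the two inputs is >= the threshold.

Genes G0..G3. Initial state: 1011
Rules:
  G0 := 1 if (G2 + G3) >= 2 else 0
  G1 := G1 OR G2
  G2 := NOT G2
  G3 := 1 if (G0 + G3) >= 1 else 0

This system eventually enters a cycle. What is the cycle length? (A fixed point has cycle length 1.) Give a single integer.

Step 0: 1011
Step 1: G0=(1+1>=2)=1 G1=G1|G2=0|1=1 G2=NOT G2=NOT 1=0 G3=(1+1>=1)=1 -> 1101
Step 2: G0=(0+1>=2)=0 G1=G1|G2=1|0=1 G2=NOT G2=NOT 0=1 G3=(1+1>=1)=1 -> 0111
Step 3: G0=(1+1>=2)=1 G1=G1|G2=1|1=1 G2=NOT G2=NOT 1=0 G3=(0+1>=1)=1 -> 1101
State from step 3 equals state from step 1 -> cycle length 2

Answer: 2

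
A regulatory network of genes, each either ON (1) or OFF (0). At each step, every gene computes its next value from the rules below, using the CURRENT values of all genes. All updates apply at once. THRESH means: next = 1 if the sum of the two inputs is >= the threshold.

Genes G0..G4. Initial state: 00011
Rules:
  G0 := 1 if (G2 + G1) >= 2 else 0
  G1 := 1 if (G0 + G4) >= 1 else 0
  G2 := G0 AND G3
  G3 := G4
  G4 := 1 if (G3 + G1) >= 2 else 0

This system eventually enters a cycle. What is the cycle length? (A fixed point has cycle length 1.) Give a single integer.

Answer: 2

Derivation:
Step 0: 00011
Step 1: G0=(0+0>=2)=0 G1=(0+1>=1)=1 G2=G0&G3=0&1=0 G3=G4=1 G4=(1+0>=2)=0 -> 01010
Step 2: G0=(0+1>=2)=0 G1=(0+0>=1)=0 G2=G0&G3=0&1=0 G3=G4=0 G4=(1+1>=2)=1 -> 00001
Step 3: G0=(0+0>=2)=0 G1=(0+1>=1)=1 G2=G0&G3=0&0=0 G3=G4=1 G4=(0+0>=2)=0 -> 01010
State from step 3 equals state from step 1 -> cycle length 2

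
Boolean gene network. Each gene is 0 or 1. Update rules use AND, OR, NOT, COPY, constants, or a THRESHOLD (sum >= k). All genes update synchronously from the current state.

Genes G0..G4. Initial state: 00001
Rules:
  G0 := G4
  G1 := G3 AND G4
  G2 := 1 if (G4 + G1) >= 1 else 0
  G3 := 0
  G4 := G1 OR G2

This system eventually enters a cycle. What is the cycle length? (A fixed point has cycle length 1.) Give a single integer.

Answer: 2

Derivation:
Step 0: 00001
Step 1: G0=G4=1 G1=G3&G4=0&1=0 G2=(1+0>=1)=1 G3=0(const) G4=G1|G2=0|0=0 -> 10100
Step 2: G0=G4=0 G1=G3&G4=0&0=0 G2=(0+0>=1)=0 G3=0(const) G4=G1|G2=0|1=1 -> 00001
State from step 2 equals state from step 0 -> cycle length 2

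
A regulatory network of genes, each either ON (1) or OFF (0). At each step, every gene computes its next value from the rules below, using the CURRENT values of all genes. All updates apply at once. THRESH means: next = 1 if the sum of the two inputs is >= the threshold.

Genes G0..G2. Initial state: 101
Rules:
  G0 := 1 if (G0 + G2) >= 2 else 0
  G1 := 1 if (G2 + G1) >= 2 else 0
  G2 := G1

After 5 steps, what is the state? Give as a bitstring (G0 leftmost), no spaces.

Step 1: G0=(1+1>=2)=1 G1=(1+0>=2)=0 G2=G1=0 -> 100
Step 2: G0=(1+0>=2)=0 G1=(0+0>=2)=0 G2=G1=0 -> 000
Step 3: G0=(0+0>=2)=0 G1=(0+0>=2)=0 G2=G1=0 -> 000
Step 4: G0=(0+0>=2)=0 G1=(0+0>=2)=0 G2=G1=0 -> 000
Step 5: G0=(0+0>=2)=0 G1=(0+0>=2)=0 G2=G1=0 -> 000

000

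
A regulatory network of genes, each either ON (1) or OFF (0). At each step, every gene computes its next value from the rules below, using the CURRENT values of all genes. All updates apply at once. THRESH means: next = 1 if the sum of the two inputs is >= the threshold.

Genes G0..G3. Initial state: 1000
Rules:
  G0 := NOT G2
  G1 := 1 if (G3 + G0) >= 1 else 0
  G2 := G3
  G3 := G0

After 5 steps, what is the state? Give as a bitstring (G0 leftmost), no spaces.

Step 1: G0=NOT G2=NOT 0=1 G1=(0+1>=1)=1 G2=G3=0 G3=G0=1 -> 1101
Step 2: G0=NOT G2=NOT 0=1 G1=(1+1>=1)=1 G2=G3=1 G3=G0=1 -> 1111
Step 3: G0=NOT G2=NOT 1=0 G1=(1+1>=1)=1 G2=G3=1 G3=G0=1 -> 0111
Step 4: G0=NOT G2=NOT 1=0 G1=(1+0>=1)=1 G2=G3=1 G3=G0=0 -> 0110
Step 5: G0=NOT G2=NOT 1=0 G1=(0+0>=1)=0 G2=G3=0 G3=G0=0 -> 0000

0000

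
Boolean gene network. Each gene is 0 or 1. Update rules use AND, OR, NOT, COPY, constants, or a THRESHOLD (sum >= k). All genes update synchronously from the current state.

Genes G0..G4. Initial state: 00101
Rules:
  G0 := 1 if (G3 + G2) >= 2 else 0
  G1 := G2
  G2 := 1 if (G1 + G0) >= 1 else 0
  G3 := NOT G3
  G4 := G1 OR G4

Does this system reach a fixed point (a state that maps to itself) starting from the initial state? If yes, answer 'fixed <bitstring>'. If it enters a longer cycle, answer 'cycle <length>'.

Answer: cycle 2

Derivation:
Step 0: 00101
Step 1: G0=(0+1>=2)=0 G1=G2=1 G2=(0+0>=1)=0 G3=NOT G3=NOT 0=1 G4=G1|G4=0|1=1 -> 01011
Step 2: G0=(1+0>=2)=0 G1=G2=0 G2=(1+0>=1)=1 G3=NOT G3=NOT 1=0 G4=G1|G4=1|1=1 -> 00101
Cycle of length 2 starting at step 0 -> no fixed point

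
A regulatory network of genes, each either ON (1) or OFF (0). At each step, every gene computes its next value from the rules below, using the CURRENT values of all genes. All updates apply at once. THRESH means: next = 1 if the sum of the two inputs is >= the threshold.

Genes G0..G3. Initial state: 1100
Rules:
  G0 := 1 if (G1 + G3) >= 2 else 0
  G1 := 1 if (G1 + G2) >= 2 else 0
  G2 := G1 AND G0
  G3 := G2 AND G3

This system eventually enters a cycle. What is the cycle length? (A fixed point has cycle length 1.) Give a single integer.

Answer: 1

Derivation:
Step 0: 1100
Step 1: G0=(1+0>=2)=0 G1=(1+0>=2)=0 G2=G1&G0=1&1=1 G3=G2&G3=0&0=0 -> 0010
Step 2: G0=(0+0>=2)=0 G1=(0+1>=2)=0 G2=G1&G0=0&0=0 G3=G2&G3=1&0=0 -> 0000
Step 3: G0=(0+0>=2)=0 G1=(0+0>=2)=0 G2=G1&G0=0&0=0 G3=G2&G3=0&0=0 -> 0000
State from step 3 equals state from step 2 -> cycle length 1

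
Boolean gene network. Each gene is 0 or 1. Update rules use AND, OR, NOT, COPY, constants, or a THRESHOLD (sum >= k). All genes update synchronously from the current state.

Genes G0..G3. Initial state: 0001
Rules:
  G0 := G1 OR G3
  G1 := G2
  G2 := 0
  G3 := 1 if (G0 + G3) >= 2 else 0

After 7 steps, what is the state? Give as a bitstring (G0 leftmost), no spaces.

Step 1: G0=G1|G3=0|1=1 G1=G2=0 G2=0(const) G3=(0+1>=2)=0 -> 1000
Step 2: G0=G1|G3=0|0=0 G1=G2=0 G2=0(const) G3=(1+0>=2)=0 -> 0000
Step 3: G0=G1|G3=0|0=0 G1=G2=0 G2=0(const) G3=(0+0>=2)=0 -> 0000
Step 4: G0=G1|G3=0|0=0 G1=G2=0 G2=0(const) G3=(0+0>=2)=0 -> 0000
Step 5: G0=G1|G3=0|0=0 G1=G2=0 G2=0(const) G3=(0+0>=2)=0 -> 0000
Step 6: G0=G1|G3=0|0=0 G1=G2=0 G2=0(const) G3=(0+0>=2)=0 -> 0000
Step 7: G0=G1|G3=0|0=0 G1=G2=0 G2=0(const) G3=(0+0>=2)=0 -> 0000

0000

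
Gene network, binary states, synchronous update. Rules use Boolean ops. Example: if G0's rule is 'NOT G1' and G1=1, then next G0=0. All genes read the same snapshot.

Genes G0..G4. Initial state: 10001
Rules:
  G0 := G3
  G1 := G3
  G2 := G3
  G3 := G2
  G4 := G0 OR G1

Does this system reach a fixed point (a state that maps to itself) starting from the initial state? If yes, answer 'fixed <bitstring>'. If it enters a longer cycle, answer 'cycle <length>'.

Step 0: 10001
Step 1: G0=G3=0 G1=G3=0 G2=G3=0 G3=G2=0 G4=G0|G1=1|0=1 -> 00001
Step 2: G0=G3=0 G1=G3=0 G2=G3=0 G3=G2=0 G4=G0|G1=0|0=0 -> 00000
Step 3: G0=G3=0 G1=G3=0 G2=G3=0 G3=G2=0 G4=G0|G1=0|0=0 -> 00000
Fixed point reached at step 2: 00000

Answer: fixed 00000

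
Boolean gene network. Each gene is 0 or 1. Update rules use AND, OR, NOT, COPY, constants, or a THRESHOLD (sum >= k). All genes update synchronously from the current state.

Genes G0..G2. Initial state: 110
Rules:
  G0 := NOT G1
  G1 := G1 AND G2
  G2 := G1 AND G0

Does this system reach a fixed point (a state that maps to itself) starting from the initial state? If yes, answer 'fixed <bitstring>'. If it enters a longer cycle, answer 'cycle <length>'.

Step 0: 110
Step 1: G0=NOT G1=NOT 1=0 G1=G1&G2=1&0=0 G2=G1&G0=1&1=1 -> 001
Step 2: G0=NOT G1=NOT 0=1 G1=G1&G2=0&1=0 G2=G1&G0=0&0=0 -> 100
Step 3: G0=NOT G1=NOT 0=1 G1=G1&G2=0&0=0 G2=G1&G0=0&1=0 -> 100
Fixed point reached at step 2: 100

Answer: fixed 100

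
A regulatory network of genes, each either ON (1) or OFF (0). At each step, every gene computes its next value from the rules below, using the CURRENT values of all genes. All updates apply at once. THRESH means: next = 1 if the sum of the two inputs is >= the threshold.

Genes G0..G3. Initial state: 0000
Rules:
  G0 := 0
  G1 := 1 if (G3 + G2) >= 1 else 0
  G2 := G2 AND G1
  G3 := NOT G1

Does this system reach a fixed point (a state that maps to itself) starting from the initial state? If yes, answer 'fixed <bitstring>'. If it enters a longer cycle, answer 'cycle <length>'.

Answer: cycle 4

Derivation:
Step 0: 0000
Step 1: G0=0(const) G1=(0+0>=1)=0 G2=G2&G1=0&0=0 G3=NOT G1=NOT 0=1 -> 0001
Step 2: G0=0(const) G1=(1+0>=1)=1 G2=G2&G1=0&0=0 G3=NOT G1=NOT 0=1 -> 0101
Step 3: G0=0(const) G1=(1+0>=1)=1 G2=G2&G1=0&1=0 G3=NOT G1=NOT 1=0 -> 0100
Step 4: G0=0(const) G1=(0+0>=1)=0 G2=G2&G1=0&1=0 G3=NOT G1=NOT 1=0 -> 0000
Cycle of length 4 starting at step 0 -> no fixed point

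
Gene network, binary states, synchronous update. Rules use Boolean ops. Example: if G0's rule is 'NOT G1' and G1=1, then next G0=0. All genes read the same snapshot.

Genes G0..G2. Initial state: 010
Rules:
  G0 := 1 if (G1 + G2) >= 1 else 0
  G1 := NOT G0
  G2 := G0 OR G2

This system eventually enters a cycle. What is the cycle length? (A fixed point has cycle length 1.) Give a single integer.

Step 0: 010
Step 1: G0=(1+0>=1)=1 G1=NOT G0=NOT 0=1 G2=G0|G2=0|0=0 -> 110
Step 2: G0=(1+0>=1)=1 G1=NOT G0=NOT 1=0 G2=G0|G2=1|0=1 -> 101
Step 3: G0=(0+1>=1)=1 G1=NOT G0=NOT 1=0 G2=G0|G2=1|1=1 -> 101
State from step 3 equals state from step 2 -> cycle length 1

Answer: 1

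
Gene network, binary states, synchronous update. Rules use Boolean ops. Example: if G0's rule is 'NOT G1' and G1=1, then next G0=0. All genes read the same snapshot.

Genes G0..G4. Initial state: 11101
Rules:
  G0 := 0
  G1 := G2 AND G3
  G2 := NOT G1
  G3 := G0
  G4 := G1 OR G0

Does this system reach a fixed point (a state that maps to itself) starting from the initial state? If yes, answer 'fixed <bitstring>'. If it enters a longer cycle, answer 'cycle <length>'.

Step 0: 11101
Step 1: G0=0(const) G1=G2&G3=1&0=0 G2=NOT G1=NOT 1=0 G3=G0=1 G4=G1|G0=1|1=1 -> 00011
Step 2: G0=0(const) G1=G2&G3=0&1=0 G2=NOT G1=NOT 0=1 G3=G0=0 G4=G1|G0=0|0=0 -> 00100
Step 3: G0=0(const) G1=G2&G3=1&0=0 G2=NOT G1=NOT 0=1 G3=G0=0 G4=G1|G0=0|0=0 -> 00100
Fixed point reached at step 2: 00100

Answer: fixed 00100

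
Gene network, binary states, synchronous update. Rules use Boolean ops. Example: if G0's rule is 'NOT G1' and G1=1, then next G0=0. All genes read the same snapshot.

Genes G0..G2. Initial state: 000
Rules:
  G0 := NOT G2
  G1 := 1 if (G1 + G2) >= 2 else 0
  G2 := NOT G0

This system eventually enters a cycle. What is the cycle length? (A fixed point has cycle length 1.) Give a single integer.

Answer: 2

Derivation:
Step 0: 000
Step 1: G0=NOT G2=NOT 0=1 G1=(0+0>=2)=0 G2=NOT G0=NOT 0=1 -> 101
Step 2: G0=NOT G2=NOT 1=0 G1=(0+1>=2)=0 G2=NOT G0=NOT 1=0 -> 000
State from step 2 equals state from step 0 -> cycle length 2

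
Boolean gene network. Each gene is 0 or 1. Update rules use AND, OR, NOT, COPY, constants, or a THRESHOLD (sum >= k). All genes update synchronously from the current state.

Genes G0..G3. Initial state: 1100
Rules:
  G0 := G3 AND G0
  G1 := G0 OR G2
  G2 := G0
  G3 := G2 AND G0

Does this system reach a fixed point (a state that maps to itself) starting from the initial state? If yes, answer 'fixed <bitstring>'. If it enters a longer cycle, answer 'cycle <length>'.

Step 0: 1100
Step 1: G0=G3&G0=0&1=0 G1=G0|G2=1|0=1 G2=G0=1 G3=G2&G0=0&1=0 -> 0110
Step 2: G0=G3&G0=0&0=0 G1=G0|G2=0|1=1 G2=G0=0 G3=G2&G0=1&0=0 -> 0100
Step 3: G0=G3&G0=0&0=0 G1=G0|G2=0|0=0 G2=G0=0 G3=G2&G0=0&0=0 -> 0000
Step 4: G0=G3&G0=0&0=0 G1=G0|G2=0|0=0 G2=G0=0 G3=G2&G0=0&0=0 -> 0000
Fixed point reached at step 3: 0000

Answer: fixed 0000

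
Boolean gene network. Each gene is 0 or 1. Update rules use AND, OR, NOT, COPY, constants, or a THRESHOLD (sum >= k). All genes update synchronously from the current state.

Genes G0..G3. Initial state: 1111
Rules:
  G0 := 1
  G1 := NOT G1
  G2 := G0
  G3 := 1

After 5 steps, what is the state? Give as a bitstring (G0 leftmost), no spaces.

Step 1: G0=1(const) G1=NOT G1=NOT 1=0 G2=G0=1 G3=1(const) -> 1011
Step 2: G0=1(const) G1=NOT G1=NOT 0=1 G2=G0=1 G3=1(const) -> 1111
Step 3: G0=1(const) G1=NOT G1=NOT 1=0 G2=G0=1 G3=1(const) -> 1011
Step 4: G0=1(const) G1=NOT G1=NOT 0=1 G2=G0=1 G3=1(const) -> 1111
Step 5: G0=1(const) G1=NOT G1=NOT 1=0 G2=G0=1 G3=1(const) -> 1011

1011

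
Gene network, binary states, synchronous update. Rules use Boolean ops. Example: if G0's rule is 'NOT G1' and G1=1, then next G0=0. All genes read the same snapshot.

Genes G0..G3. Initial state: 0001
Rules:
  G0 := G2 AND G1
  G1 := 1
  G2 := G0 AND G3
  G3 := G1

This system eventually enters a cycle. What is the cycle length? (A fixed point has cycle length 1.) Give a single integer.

Answer: 1

Derivation:
Step 0: 0001
Step 1: G0=G2&G1=0&0=0 G1=1(const) G2=G0&G3=0&1=0 G3=G1=0 -> 0100
Step 2: G0=G2&G1=0&1=0 G1=1(const) G2=G0&G3=0&0=0 G3=G1=1 -> 0101
Step 3: G0=G2&G1=0&1=0 G1=1(const) G2=G0&G3=0&1=0 G3=G1=1 -> 0101
State from step 3 equals state from step 2 -> cycle length 1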